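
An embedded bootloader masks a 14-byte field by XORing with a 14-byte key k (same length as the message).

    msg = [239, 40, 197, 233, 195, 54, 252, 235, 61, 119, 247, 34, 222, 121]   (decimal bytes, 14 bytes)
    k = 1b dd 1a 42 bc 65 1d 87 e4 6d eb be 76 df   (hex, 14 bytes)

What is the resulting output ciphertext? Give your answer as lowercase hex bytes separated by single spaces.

f4 f5 df ab 7f 53 e1 6c d9 1a 1c 9c a8 a6

XOR is its own inverse, so applying the key byte-wise gives the result directly.
11101111 xor 00011011 = 11110100
00101000 xor 11011101 = 11110101
11000101 xor 00011010 = 11011111
11101001 xor 01000010 = 10101011
11000011 xor 10111100 = 01111111
00110110 xor 01100101 = 01010011
11111100 xor 00011101 = 11100001
11101011 xor 10000111 = 01101100
00111101 xor 11100100 = 11011001
01110111 xor 01101101 = 00011010
11110111 xor 11101011 = 00011100
00100010 xor 10111110 = 10011100
11011110 xor 01110110 = 10101000
01111001 xor 11011111 = 10100110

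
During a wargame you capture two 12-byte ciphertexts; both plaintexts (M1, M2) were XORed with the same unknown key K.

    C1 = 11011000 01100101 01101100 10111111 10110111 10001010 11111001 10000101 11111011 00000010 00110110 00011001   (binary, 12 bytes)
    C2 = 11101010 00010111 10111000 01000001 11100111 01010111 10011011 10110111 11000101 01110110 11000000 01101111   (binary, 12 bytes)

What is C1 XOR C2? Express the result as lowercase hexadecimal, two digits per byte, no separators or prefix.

C1 ⊕ C2 = (M1 ⊕ K) ⊕ (M2 ⊕ K) = M1 ⊕ M2 — the shared key cancels under XOR.
d8 ⊕ ea = 32
65 ⊕ 17 = 72
6c ⊕ b8 = d4
bf ⊕ 41 = fe
b7 ⊕ e7 = 50
8a ⊕ 57 = dd
f9 ⊕ 9b = 62
85 ⊕ b7 = 32
fb ⊕ c5 = 3e
02 ⊕ 76 = 74
36 ⊕ c0 = f6
19 ⊕ 6f = 76

3272d4fe50dd62323e74f676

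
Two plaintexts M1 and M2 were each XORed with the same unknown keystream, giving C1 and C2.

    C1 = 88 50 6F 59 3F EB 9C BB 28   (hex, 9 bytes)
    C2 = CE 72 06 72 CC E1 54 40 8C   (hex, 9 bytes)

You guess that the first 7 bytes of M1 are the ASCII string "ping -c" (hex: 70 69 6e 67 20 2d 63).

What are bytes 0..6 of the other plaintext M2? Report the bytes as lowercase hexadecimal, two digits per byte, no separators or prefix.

364b074cd327ab

First, C1 ⊕ C2 = (M1 ⊕ K) ⊕ (M2 ⊕ K) = M1 ⊕ M2, so the key drops out. Then M2 = (M1 ⊕ M2) ⊕ M1 over the first 7 bytes.
byte 0: (88 xor ce) xor 70 = 46 xor 70 = 36
byte 1: (50 xor 72) xor 69 = 22 xor 69 = 4b
byte 2: (6f xor 06) xor 6e = 69 xor 6e = 07
byte 3: (59 xor 72) xor 67 = 2b xor 67 = 4c
byte 4: (3f xor cc) xor 20 = f3 xor 20 = d3
byte 5: (eb xor e1) xor 2d = 0a xor 2d = 27
byte 6: (9c xor 54) xor 63 = c8 xor 63 = ab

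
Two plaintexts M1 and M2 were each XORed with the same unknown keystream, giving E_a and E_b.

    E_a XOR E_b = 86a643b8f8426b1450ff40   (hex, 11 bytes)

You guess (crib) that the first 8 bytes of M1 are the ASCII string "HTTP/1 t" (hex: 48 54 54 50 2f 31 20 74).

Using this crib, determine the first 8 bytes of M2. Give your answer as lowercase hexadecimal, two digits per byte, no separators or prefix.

cef217e8d7734b60

Since E_a ⊕ E_b = M1 ⊕ M2, XORing with the guessed M1 bytes yields the corresponding M2 bytes: M2 = (E_a ⊕ E_b) ⊕ M1.
86 XOR 48 = ce
a6 XOR 54 = f2
43 XOR 54 = 17
b8 XOR 50 = e8
f8 XOR 2f = d7
42 XOR 31 = 73
6b XOR 20 = 4b
14 XOR 74 = 60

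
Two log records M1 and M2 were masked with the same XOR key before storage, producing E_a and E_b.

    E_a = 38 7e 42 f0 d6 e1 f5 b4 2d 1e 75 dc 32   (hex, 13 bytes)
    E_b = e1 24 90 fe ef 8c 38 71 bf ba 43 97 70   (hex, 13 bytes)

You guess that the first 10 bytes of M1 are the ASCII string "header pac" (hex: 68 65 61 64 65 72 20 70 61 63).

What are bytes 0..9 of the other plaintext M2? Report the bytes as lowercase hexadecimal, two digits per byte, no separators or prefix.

b13fb36a5c1fedb5f3c7

First, E_a ⊕ E_b = (M1 ⊕ K) ⊕ (M2 ⊕ K) = M1 ⊕ M2, so the key drops out. Then M2 = (M1 ⊕ M2) ⊕ M1 over the first 10 bytes.
byte 0: (38 xor e1) xor 68 = d9 xor 68 = b1
byte 1: (7e xor 24) xor 65 = 5a xor 65 = 3f
byte 2: (42 xor 90) xor 61 = d2 xor 61 = b3
byte 3: (f0 xor fe) xor 64 = 0e xor 64 = 6a
byte 4: (d6 xor ef) xor 65 = 39 xor 65 = 5c
byte 5: (e1 xor 8c) xor 72 = 6d xor 72 = 1f
byte 6: (f5 xor 38) xor 20 = cd xor 20 = ed
byte 7: (b4 xor 71) xor 70 = c5 xor 70 = b5
byte 8: (2d xor bf) xor 61 = 92 xor 61 = f3
byte 9: (1e xor ba) xor 63 = a4 xor 63 = c7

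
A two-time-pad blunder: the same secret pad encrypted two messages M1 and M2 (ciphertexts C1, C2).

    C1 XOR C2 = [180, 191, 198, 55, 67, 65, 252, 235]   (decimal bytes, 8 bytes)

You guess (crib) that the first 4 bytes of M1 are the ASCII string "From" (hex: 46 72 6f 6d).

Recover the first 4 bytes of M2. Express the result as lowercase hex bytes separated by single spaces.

Since C1 ⊕ C2 = M1 ⊕ M2, XORing with the guessed M1 bytes yields the corresponding M2 bytes: M2 = (C1 ⊕ C2) ⊕ M1.
byte 0: b4 ^ 46 = f2
byte 1: bf ^ 72 = cd
byte 2: c6 ^ 6f = a9
byte 3: 37 ^ 6d = 5a

f2 cd a9 5a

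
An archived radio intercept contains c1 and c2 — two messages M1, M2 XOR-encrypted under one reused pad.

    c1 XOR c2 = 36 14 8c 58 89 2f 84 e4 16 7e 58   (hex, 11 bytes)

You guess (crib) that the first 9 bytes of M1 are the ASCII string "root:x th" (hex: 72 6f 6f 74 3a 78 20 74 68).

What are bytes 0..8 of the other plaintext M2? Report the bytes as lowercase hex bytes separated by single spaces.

Since c1 ⊕ c2 = M1 ⊕ M2, XORing with the guessed M1 bytes yields the corresponding M2 bytes: M2 = (c1 ⊕ c2) ⊕ M1.
36 xor 72 = 44
14 xor 6f = 7b
8c xor 6f = e3
58 xor 74 = 2c
89 xor 3a = b3
2f xor 78 = 57
84 xor 20 = a4
e4 xor 74 = 90
16 xor 68 = 7e

44 7b e3 2c b3 57 a4 90 7e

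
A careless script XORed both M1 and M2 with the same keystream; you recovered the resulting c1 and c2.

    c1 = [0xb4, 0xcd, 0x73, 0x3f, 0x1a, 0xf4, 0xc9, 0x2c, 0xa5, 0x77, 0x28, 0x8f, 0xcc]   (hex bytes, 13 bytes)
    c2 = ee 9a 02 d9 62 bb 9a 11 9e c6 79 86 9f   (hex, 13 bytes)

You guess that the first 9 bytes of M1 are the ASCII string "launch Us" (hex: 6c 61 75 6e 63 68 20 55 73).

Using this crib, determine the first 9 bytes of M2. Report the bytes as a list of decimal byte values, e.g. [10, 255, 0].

First, c1 ⊕ c2 = (M1 ⊕ K) ⊕ (M2 ⊕ K) = M1 ⊕ M2, so the key drops out. Then M2 = (M1 ⊕ M2) ⊕ M1 over the first 9 bytes.
byte 0: (b4 XOR ee) XOR 6c = 5a XOR 6c = 36
byte 1: (cd XOR 9a) XOR 61 = 57 XOR 61 = 36
byte 2: (73 XOR 02) XOR 75 = 71 XOR 75 = 04
byte 3: (3f XOR d9) XOR 6e = e6 XOR 6e = 88
byte 4: (1a XOR 62) XOR 63 = 78 XOR 63 = 1b
byte 5: (f4 XOR bb) XOR 68 = 4f XOR 68 = 27
byte 6: (c9 XOR 9a) XOR 20 = 53 XOR 20 = 73
byte 7: (2c XOR 11) XOR 55 = 3d XOR 55 = 68
byte 8: (a5 XOR 9e) XOR 73 = 3b XOR 73 = 48

[54, 54, 4, 136, 27, 39, 115, 104, 72]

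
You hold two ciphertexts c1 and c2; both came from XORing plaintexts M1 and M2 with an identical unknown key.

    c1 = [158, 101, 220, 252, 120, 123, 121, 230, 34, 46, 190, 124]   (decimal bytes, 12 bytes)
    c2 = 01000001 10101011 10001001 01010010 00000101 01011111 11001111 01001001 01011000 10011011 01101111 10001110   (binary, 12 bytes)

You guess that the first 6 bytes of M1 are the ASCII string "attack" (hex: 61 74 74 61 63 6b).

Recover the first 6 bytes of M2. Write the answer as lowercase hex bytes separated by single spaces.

First, c1 ⊕ c2 = (M1 ⊕ K) ⊕ (M2 ⊕ K) = M1 ⊕ M2, so the key drops out. Then M2 = (M1 ⊕ M2) ⊕ M1 over the first 6 bytes.
byte 0: (9e XOR 41) XOR 61 = df XOR 61 = be
byte 1: (65 XOR ab) XOR 74 = ce XOR 74 = ba
byte 2: (dc XOR 89) XOR 74 = 55 XOR 74 = 21
byte 3: (fc XOR 52) XOR 61 = ae XOR 61 = cf
byte 4: (78 XOR 05) XOR 63 = 7d XOR 63 = 1e
byte 5: (7b XOR 5f) XOR 6b = 24 XOR 6b = 4f

be ba 21 cf 1e 4f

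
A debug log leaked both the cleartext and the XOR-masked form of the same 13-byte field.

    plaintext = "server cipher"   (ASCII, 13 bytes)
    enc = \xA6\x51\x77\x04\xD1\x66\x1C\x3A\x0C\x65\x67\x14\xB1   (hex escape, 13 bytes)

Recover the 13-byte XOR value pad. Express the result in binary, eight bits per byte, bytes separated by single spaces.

11010101 00110100 00000101 01110010 10110100 00010100 00111100 01011001 01100101 00010101 00001111 01110001 11000011

Since enc = plaintext ⊕ pad, XORing both sides with plaintext gives pad = plaintext ⊕ enc.
byte 0: 01110011 ⊕ 10100110 = 11010101
byte 1: 01100101 ⊕ 01010001 = 00110100
byte 2: 01110010 ⊕ 01110111 = 00000101
byte 3: 01110110 ⊕ 00000100 = 01110010
byte 4: 01100101 ⊕ 11010001 = 10110100
byte 5: 01110010 ⊕ 01100110 = 00010100
byte 6: 00100000 ⊕ 00011100 = 00111100
byte 7: 01100011 ⊕ 00111010 = 01011001
byte 8: 01101001 ⊕ 00001100 = 01100101
byte 9: 01110000 ⊕ 01100101 = 00010101
byte 10: 01101000 ⊕ 01100111 = 00001111
byte 11: 01100101 ⊕ 00010100 = 01110001
byte 12: 01110010 ⊕ 10110001 = 11000011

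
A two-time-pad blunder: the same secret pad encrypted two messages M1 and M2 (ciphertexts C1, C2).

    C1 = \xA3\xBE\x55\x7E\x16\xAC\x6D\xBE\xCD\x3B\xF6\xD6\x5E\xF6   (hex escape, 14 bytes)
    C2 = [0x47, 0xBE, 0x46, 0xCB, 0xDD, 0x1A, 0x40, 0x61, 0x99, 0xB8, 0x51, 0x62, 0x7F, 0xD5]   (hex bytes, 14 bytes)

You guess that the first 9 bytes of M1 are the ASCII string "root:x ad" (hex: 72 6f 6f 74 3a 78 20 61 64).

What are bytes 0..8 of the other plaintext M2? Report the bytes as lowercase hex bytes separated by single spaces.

96 6f 7c c1 f1 ce 0d be 30

First, C1 ⊕ C2 = (M1 ⊕ K) ⊕ (M2 ⊕ K) = M1 ⊕ M2, so the key drops out. Then M2 = (M1 ⊕ M2) ⊕ M1 over the first 9 bytes.
byte 0: (a3 ^ 47) ^ 72 = e4 ^ 72 = 96
byte 1: (be ^ be) ^ 6f = 00 ^ 6f = 6f
byte 2: (55 ^ 46) ^ 6f = 13 ^ 6f = 7c
byte 3: (7e ^ cb) ^ 74 = b5 ^ 74 = c1
byte 4: (16 ^ dd) ^ 3a = cb ^ 3a = f1
byte 5: (ac ^ 1a) ^ 78 = b6 ^ 78 = ce
byte 6: (6d ^ 40) ^ 20 = 2d ^ 20 = 0d
byte 7: (be ^ 61) ^ 61 = df ^ 61 = be
byte 8: (cd ^ 99) ^ 64 = 54 ^ 64 = 30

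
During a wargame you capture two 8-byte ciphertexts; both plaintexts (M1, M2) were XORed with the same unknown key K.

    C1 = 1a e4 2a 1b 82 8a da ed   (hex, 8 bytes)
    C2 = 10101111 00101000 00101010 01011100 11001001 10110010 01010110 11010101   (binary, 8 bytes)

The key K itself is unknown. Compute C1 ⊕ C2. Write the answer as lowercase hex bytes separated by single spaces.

C1 ⊕ C2 = (M1 ⊕ K) ⊕ (M2 ⊕ K) = M1 ⊕ M2 — the shared key cancels under XOR.
byte 0:  26 ⊕ 175 = 181
byte 1: 228 ⊕  40 = 204
byte 2:  42 ⊕  42 =   0
byte 3:  27 ⊕  92 =  71
byte 4: 130 ⊕ 201 =  75
byte 5: 138 ⊕ 178 =  56
byte 6: 218 ⊕  86 = 140
byte 7: 237 ⊕ 213 =  56

b5 cc 00 47 4b 38 8c 38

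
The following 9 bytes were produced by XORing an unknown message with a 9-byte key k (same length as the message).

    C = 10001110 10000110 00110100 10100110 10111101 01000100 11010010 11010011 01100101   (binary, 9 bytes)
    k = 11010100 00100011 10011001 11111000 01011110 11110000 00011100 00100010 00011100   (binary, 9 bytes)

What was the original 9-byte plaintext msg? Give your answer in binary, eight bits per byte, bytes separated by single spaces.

01011010 10100101 10101101 01011110 11100011 10110100 11001110 11110001 01111001

byte 0: 10001110 ^ 11010100 = 01011010
byte 1: 10000110 ^ 00100011 = 10100101
byte 2: 00110100 ^ 10011001 = 10101101
byte 3: 10100110 ^ 11111000 = 01011110
byte 4: 10111101 ^ 01011110 = 11100011
byte 5: 01000100 ^ 11110000 = 10110100
byte 6: 11010010 ^ 00011100 = 11001110
byte 7: 11010011 ^ 00100010 = 11110001
byte 8: 01100101 ^ 00011100 = 01111001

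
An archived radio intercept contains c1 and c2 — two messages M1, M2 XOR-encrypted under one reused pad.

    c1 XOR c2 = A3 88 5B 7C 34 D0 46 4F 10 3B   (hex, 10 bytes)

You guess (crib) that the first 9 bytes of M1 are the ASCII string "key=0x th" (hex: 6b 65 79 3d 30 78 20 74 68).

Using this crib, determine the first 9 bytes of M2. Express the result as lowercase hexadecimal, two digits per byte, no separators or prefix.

c8ed224104a8663b78

Since c1 ⊕ c2 = M1 ⊕ M2, XORing with the guessed M1 bytes yields the corresponding M2 bytes: M2 = (c1 ⊕ c2) ⊕ M1.
byte 0: a3 xor 6b = c8
byte 1: 88 xor 65 = ed
byte 2: 5b xor 79 = 22
byte 3: 7c xor 3d = 41
byte 4: 34 xor 30 = 04
byte 5: d0 xor 78 = a8
byte 6: 46 xor 20 = 66
byte 7: 4f xor 74 = 3b
byte 8: 10 xor 68 = 78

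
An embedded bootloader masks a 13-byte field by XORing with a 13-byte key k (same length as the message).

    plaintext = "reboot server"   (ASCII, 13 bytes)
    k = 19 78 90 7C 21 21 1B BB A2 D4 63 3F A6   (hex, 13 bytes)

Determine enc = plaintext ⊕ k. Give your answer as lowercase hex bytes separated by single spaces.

6b 1d f2 13 4e 55 3b c8 c7 a6 15 5a d4

XOR is its own inverse, so applying the key byte-wise gives the result directly.
72 xor 19 = 6b
65 xor 78 = 1d
62 xor 90 = f2
6f xor 7c = 13
6f xor 21 = 4e
74 xor 21 = 55
20 xor 1b = 3b
73 xor bb = c8
65 xor a2 = c7
72 xor d4 = a6
76 xor 63 = 15
65 xor 3f = 5a
72 xor a6 = d4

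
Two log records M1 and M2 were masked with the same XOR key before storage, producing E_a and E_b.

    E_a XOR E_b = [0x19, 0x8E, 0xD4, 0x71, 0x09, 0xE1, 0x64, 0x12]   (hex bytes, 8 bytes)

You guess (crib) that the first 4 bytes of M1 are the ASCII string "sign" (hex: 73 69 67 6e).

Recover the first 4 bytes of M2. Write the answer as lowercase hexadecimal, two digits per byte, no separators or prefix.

Since E_a ⊕ E_b = M1 ⊕ M2, XORing with the guessed M1 bytes yields the corresponding M2 bytes: M2 = (E_a ⊕ E_b) ⊕ M1.
19 XOR 73 = 6a
8e XOR 69 = e7
d4 XOR 67 = b3
71 XOR 6e = 1f

6ae7b31f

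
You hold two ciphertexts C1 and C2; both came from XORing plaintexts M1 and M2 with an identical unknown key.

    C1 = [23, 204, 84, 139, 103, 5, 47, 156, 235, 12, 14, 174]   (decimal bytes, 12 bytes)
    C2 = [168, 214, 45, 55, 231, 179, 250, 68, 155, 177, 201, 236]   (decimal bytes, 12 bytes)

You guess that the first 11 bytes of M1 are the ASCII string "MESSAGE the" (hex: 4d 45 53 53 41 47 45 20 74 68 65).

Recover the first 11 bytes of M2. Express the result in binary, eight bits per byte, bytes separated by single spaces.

11110010 01011111 00101010 11101111 11000001 11110001 10010000 11111000 00000100 11010101 10100010

First, C1 ⊕ C2 = (M1 ⊕ K) ⊕ (M2 ⊕ K) = M1 ⊕ M2, so the key drops out. Then M2 = (M1 ⊕ M2) ⊕ M1 over the first 11 bytes.
byte 0: (17 xor a8) xor 4d = bf xor 4d = f2
byte 1: (cc xor d6) xor 45 = 1a xor 45 = 5f
byte 2: (54 xor 2d) xor 53 = 79 xor 53 = 2a
byte 3: (8b xor 37) xor 53 = bc xor 53 = ef
byte 4: (67 xor e7) xor 41 = 80 xor 41 = c1
byte 5: (05 xor b3) xor 47 = b6 xor 47 = f1
byte 6: (2f xor fa) xor 45 = d5 xor 45 = 90
byte 7: (9c xor 44) xor 20 = d8 xor 20 = f8
byte 8: (eb xor 9b) xor 74 = 70 xor 74 = 04
byte 9: (0c xor b1) xor 68 = bd xor 68 = d5
byte 10: (0e xor c9) xor 65 = c7 xor 65 = a2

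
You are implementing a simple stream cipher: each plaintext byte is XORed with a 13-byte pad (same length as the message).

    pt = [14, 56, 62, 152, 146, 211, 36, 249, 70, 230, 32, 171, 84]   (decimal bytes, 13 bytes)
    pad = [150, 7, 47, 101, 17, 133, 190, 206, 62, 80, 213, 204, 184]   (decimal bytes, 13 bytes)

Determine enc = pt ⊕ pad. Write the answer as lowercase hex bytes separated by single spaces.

XOR is its own inverse, so applying the key byte-wise gives the result directly.
byte 0: 0e xor 96 = 98
byte 1: 38 xor 07 = 3f
byte 2: 3e xor 2f = 11
byte 3: 98 xor 65 = fd
byte 4: 92 xor 11 = 83
byte 5: d3 xor 85 = 56
byte 6: 24 xor be = 9a
byte 7: f9 xor ce = 37
byte 8: 46 xor 3e = 78
byte 9: e6 xor 50 = b6
byte 10: 20 xor d5 = f5
byte 11: ab xor cc = 67
byte 12: 54 xor b8 = ec

98 3f 11 fd 83 56 9a 37 78 b6 f5 67 ec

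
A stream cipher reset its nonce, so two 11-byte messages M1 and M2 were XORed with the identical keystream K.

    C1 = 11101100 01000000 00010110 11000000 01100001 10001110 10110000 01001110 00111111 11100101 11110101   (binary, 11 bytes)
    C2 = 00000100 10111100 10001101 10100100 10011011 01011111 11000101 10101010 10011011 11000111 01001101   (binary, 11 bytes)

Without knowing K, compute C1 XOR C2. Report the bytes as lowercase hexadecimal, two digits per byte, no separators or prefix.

C1 ⊕ C2 = (M1 ⊕ K) ⊕ (M2 ⊕ K) = M1 ⊕ M2 — the shared key cancels under XOR.
ec ^ 04 = e8
40 ^ bc = fc
16 ^ 8d = 9b
c0 ^ a4 = 64
61 ^ 9b = fa
8e ^ 5f = d1
b0 ^ c5 = 75
4e ^ aa = e4
3f ^ 9b = a4
e5 ^ c7 = 22
f5 ^ 4d = b8

e8fc9b64fad175e4a422b8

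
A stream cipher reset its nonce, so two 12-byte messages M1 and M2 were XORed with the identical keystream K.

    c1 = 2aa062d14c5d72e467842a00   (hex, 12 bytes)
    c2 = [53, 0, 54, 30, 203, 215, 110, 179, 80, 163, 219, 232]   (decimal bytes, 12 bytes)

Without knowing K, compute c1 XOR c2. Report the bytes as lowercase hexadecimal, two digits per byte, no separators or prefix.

c1 ⊕ c2 = (M1 ⊕ K) ⊕ (M2 ⊕ K) = M1 ⊕ M2 — the shared key cancels under XOR.
 42 ⊕  53 =  31
160 ⊕   0 = 160
 98 ⊕  54 =  84
209 ⊕  30 = 207
 76 ⊕ 203 = 135
 93 ⊕ 215 = 138
114 ⊕ 110 =  28
228 ⊕ 179 =  87
103 ⊕  80 =  55
132 ⊕ 163 =  39
 42 ⊕ 219 = 241
  0 ⊕ 232 = 232

1fa054cf878a1c573727f1e8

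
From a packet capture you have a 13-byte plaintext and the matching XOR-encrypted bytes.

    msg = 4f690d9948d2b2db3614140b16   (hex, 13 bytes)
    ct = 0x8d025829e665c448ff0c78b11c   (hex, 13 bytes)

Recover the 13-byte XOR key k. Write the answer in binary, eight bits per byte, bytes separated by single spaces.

11000010 01101011 01010101 10110000 10101110 10110111 01110110 10010011 11001001 00011000 01101100 10111010 00001010

Since ct = msg ⊕ k, XORing both sides with msg gives k = msg ⊕ ct.
4f ^ 8d = c2
69 ^ 02 = 6b
0d ^ 58 = 55
99 ^ 29 = b0
48 ^ e6 = ae
d2 ^ 65 = b7
b2 ^ c4 = 76
db ^ 48 = 93
36 ^ ff = c9
14 ^ 0c = 18
14 ^ 78 = 6c
0b ^ b1 = ba
16 ^ 1c = 0a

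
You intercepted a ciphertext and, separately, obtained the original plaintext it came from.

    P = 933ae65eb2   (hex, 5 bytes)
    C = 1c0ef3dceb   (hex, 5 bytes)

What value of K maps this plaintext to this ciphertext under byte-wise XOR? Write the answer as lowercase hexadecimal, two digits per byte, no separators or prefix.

8f34158259

Since C = P ⊕ K, XORing both sides with P gives K = P ⊕ C.
byte 0: 93 ^ 1c = 8f
byte 1: 3a ^ 0e = 34
byte 2: e6 ^ f3 = 15
byte 3: 5e ^ dc = 82
byte 4: b2 ^ eb = 59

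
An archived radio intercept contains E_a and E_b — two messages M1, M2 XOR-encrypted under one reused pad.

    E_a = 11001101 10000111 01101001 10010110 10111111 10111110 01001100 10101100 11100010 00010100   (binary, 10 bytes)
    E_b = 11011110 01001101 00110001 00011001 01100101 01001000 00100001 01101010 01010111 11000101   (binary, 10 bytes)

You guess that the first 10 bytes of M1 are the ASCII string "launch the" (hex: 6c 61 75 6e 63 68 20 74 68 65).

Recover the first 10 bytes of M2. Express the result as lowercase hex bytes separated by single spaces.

First, E_a ⊕ E_b = (M1 ⊕ K) ⊕ (M2 ⊕ K) = M1 ⊕ M2, so the key drops out. Then M2 = (M1 ⊕ M2) ⊕ M1 over the first 10 bytes.
byte 0: (cd ^ de) ^ 6c = 13 ^ 6c = 7f
byte 1: (87 ^ 4d) ^ 61 = ca ^ 61 = ab
byte 2: (69 ^ 31) ^ 75 = 58 ^ 75 = 2d
byte 3: (96 ^ 19) ^ 6e = 8f ^ 6e = e1
byte 4: (bf ^ 65) ^ 63 = da ^ 63 = b9
byte 5: (be ^ 48) ^ 68 = f6 ^ 68 = 9e
byte 6: (4c ^ 21) ^ 20 = 6d ^ 20 = 4d
byte 7: (ac ^ 6a) ^ 74 = c6 ^ 74 = b2
byte 8: (e2 ^ 57) ^ 68 = b5 ^ 68 = dd
byte 9: (14 ^ c5) ^ 65 = d1 ^ 65 = b4

7f ab 2d e1 b9 9e 4d b2 dd b4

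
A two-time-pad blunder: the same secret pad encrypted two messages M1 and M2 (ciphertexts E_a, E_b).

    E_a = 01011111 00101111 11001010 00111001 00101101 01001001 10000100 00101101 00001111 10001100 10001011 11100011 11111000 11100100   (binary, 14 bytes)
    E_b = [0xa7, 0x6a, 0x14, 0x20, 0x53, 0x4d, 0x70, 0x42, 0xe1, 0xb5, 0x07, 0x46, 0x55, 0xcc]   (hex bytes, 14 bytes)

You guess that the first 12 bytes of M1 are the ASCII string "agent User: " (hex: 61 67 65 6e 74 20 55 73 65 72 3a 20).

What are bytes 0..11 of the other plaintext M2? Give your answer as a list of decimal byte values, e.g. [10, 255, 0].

First, E_a ⊕ E_b = (M1 ⊕ K) ⊕ (M2 ⊕ K) = M1 ⊕ M2, so the key drops out. Then M2 = (M1 ⊕ M2) ⊕ M1 over the first 12 bytes.
byte 0: (5f ⊕ a7) ⊕ 61 = f8 ⊕ 61 = 99
byte 1: (2f ⊕ 6a) ⊕ 67 = 45 ⊕ 67 = 22
byte 2: (ca ⊕ 14) ⊕ 65 = de ⊕ 65 = bb
byte 3: (39 ⊕ 20) ⊕ 6e = 19 ⊕ 6e = 77
byte 4: (2d ⊕ 53) ⊕ 74 = 7e ⊕ 74 = 0a
byte 5: (49 ⊕ 4d) ⊕ 20 = 04 ⊕ 20 = 24
byte 6: (84 ⊕ 70) ⊕ 55 = f4 ⊕ 55 = a1
byte 7: (2d ⊕ 42) ⊕ 73 = 6f ⊕ 73 = 1c
byte 8: (0f ⊕ e1) ⊕ 65 = ee ⊕ 65 = 8b
byte 9: (8c ⊕ b5) ⊕ 72 = 39 ⊕ 72 = 4b
byte 10: (8b ⊕ 07) ⊕ 3a = 8c ⊕ 3a = b6
byte 11: (e3 ⊕ 46) ⊕ 20 = a5 ⊕ 20 = 85

[153, 34, 187, 119, 10, 36, 161, 28, 139, 75, 182, 133]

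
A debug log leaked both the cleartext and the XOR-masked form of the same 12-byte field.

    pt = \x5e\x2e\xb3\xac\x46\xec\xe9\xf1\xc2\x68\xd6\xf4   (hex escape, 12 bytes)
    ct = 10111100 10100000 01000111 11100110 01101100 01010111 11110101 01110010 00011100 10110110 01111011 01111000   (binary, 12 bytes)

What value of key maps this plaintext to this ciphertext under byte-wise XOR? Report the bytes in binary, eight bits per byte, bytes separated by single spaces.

11100010 10001110 11110100 01001010 00101010 10111011 00011100 10000011 11011110 11011110 10101101 10001100

Since ct = pt ⊕ key, XORing both sides with pt gives key = pt ⊕ ct.
5e ⊕ bc = e2
2e ⊕ a0 = 8e
b3 ⊕ 47 = f4
ac ⊕ e6 = 4a
46 ⊕ 6c = 2a
ec ⊕ 57 = bb
e9 ⊕ f5 = 1c
f1 ⊕ 72 = 83
c2 ⊕ 1c = de
68 ⊕ b6 = de
d6 ⊕ 7b = ad
f4 ⊕ 78 = 8c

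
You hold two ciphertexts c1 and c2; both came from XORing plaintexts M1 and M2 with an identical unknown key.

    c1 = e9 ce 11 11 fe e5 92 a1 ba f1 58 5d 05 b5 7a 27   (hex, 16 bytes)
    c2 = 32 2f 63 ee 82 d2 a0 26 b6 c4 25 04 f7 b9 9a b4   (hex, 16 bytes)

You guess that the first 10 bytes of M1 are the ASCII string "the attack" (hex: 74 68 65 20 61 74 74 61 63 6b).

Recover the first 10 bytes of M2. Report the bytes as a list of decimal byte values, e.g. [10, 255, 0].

[175, 137, 23, 223, 29, 67, 70, 230, 111, 94]

First, c1 ⊕ c2 = (M1 ⊕ K) ⊕ (M2 ⊕ K) = M1 ⊕ M2, so the key drops out. Then M2 = (M1 ⊕ M2) ⊕ M1 over the first 10 bytes.
byte 0: (e9 xor 32) xor 74 = db xor 74 = af
byte 1: (ce xor 2f) xor 68 = e1 xor 68 = 89
byte 2: (11 xor 63) xor 65 = 72 xor 65 = 17
byte 3: (11 xor ee) xor 20 = ff xor 20 = df
byte 4: (fe xor 82) xor 61 = 7c xor 61 = 1d
byte 5: (e5 xor d2) xor 74 = 37 xor 74 = 43
byte 6: (92 xor a0) xor 74 = 32 xor 74 = 46
byte 7: (a1 xor 26) xor 61 = 87 xor 61 = e6
byte 8: (ba xor b6) xor 63 = 0c xor 63 = 6f
byte 9: (f1 xor c4) xor 6b = 35 xor 6b = 5e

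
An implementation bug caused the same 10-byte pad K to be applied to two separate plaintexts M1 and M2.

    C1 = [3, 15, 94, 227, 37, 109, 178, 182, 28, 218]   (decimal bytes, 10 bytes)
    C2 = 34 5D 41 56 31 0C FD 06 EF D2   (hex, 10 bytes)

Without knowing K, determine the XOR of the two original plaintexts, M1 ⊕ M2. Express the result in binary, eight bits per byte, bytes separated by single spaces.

C1 ⊕ C2 = (M1 ⊕ K) ⊕ (M2 ⊕ K) = M1 ⊕ M2 — the shared key cancels under XOR.
byte 0: 00000011 XOR 00110100 = 00110111
byte 1: 00001111 XOR 01011101 = 01010010
byte 2: 01011110 XOR 01000001 = 00011111
byte 3: 11100011 XOR 01010110 = 10110101
byte 4: 00100101 XOR 00110001 = 00010100
byte 5: 01101101 XOR 00001100 = 01100001
byte 6: 10110010 XOR 11111101 = 01001111
byte 7: 10110110 XOR 00000110 = 10110000
byte 8: 00011100 XOR 11101111 = 11110011
byte 9: 11011010 XOR 11010010 = 00001000

00110111 01010010 00011111 10110101 00010100 01100001 01001111 10110000 11110011 00001000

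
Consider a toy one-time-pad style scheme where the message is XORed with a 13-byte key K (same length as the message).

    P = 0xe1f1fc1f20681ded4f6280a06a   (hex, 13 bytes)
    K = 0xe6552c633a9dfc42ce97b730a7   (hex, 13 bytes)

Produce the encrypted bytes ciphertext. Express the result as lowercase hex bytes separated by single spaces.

07 a4 d0 7c 1a f5 e1 af 81 f5 37 90 cd

byte 0: e1 XOR e6 = 07
byte 1: f1 XOR 55 = a4
byte 2: fc XOR 2c = d0
byte 3: 1f XOR 63 = 7c
byte 4: 20 XOR 3a = 1a
byte 5: 68 XOR 9d = f5
byte 6: 1d XOR fc = e1
byte 7: ed XOR 42 = af
byte 8: 4f XOR ce = 81
byte 9: 62 XOR 97 = f5
byte 10: 80 XOR b7 = 37
byte 11: a0 XOR 30 = 90
byte 12: 6a XOR a7 = cd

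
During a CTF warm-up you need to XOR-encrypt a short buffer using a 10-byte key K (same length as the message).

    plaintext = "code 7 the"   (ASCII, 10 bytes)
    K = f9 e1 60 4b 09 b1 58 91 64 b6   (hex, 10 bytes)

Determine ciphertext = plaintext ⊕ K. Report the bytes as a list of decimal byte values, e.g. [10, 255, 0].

[154, 142, 4, 46, 41, 134, 120, 229, 12, 211]

XOR is its own inverse, so applying the key byte-wise gives the result directly.
byte 0: 63 ⊕ f9 = 9a
byte 1: 6f ⊕ e1 = 8e
byte 2: 64 ⊕ 60 = 04
byte 3: 65 ⊕ 4b = 2e
byte 4: 20 ⊕ 09 = 29
byte 5: 37 ⊕ b1 = 86
byte 6: 20 ⊕ 58 = 78
byte 7: 74 ⊕ 91 = e5
byte 8: 68 ⊕ 64 = 0c
byte 9: 65 ⊕ b6 = d3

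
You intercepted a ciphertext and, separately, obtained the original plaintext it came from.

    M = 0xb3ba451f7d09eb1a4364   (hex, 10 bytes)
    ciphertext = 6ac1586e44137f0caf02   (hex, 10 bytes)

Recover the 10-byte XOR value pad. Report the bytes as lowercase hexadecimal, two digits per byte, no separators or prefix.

Since ciphertext = M ⊕ pad, XORing both sides with M gives pad = M ⊕ ciphertext.
b3 XOR 6a = d9
ba XOR c1 = 7b
45 XOR 58 = 1d
1f XOR 6e = 71
7d XOR 44 = 39
09 XOR 13 = 1a
eb XOR 7f = 94
1a XOR 0c = 16
43 XOR af = ec
64 XOR 02 = 66

d97b1d71391a9416ec66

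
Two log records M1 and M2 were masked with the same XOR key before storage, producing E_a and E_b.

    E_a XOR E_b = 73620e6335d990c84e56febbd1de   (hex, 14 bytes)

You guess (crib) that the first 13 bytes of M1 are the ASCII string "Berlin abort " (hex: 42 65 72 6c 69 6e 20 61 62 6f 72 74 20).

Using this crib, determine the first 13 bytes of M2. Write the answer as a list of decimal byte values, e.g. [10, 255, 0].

[49, 7, 124, 15, 92, 183, 176, 169, 44, 57, 140, 207, 241]

Since E_a ⊕ E_b = M1 ⊕ M2, XORing with the guessed M1 bytes yields the corresponding M2 bytes: M2 = (E_a ⊕ E_b) ⊕ M1.
byte 0: 73 XOR 42 = 31
byte 1: 62 XOR 65 = 07
byte 2: 0e XOR 72 = 7c
byte 3: 63 XOR 6c = 0f
byte 4: 35 XOR 69 = 5c
byte 5: d9 XOR 6e = b7
byte 6: 90 XOR 20 = b0
byte 7: c8 XOR 61 = a9
byte 8: 4e XOR 62 = 2c
byte 9: 56 XOR 6f = 39
byte 10: fe XOR 72 = 8c
byte 11: bb XOR 74 = cf
byte 12: d1 XOR 20 = f1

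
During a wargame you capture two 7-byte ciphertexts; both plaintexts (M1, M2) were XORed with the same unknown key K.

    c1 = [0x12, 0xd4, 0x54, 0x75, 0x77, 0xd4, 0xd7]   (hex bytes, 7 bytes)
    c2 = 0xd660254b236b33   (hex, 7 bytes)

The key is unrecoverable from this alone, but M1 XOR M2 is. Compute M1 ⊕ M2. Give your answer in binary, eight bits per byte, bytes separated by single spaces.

11000100 10110100 01110001 00111110 01010100 10111111 11100100

c1 ⊕ c2 = (M1 ⊕ K) ⊕ (M2 ⊕ K) = M1 ⊕ M2 — the shared key cancels under XOR.
12 xor d6 = c4
d4 xor 60 = b4
54 xor 25 = 71
75 xor 4b = 3e
77 xor 23 = 54
d4 xor 6b = bf
d7 xor 33 = e4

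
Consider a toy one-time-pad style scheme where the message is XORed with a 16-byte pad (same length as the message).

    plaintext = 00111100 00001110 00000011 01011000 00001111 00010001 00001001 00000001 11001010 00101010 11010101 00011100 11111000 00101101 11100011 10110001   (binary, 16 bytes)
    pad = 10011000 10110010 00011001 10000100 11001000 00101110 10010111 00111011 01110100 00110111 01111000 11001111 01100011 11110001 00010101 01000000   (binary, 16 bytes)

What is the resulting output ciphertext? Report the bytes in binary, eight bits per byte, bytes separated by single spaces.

10100100 10111100 00011010 11011100 11000111 00111111 10011110 00111010 10111110 00011101 10101101 11010011 10011011 11011100 11110110 11110001

3c ⊕ 98 = a4
0e ⊕ b2 = bc
03 ⊕ 19 = 1a
58 ⊕ 84 = dc
0f ⊕ c8 = c7
11 ⊕ 2e = 3f
09 ⊕ 97 = 9e
01 ⊕ 3b = 3a
ca ⊕ 74 = be
2a ⊕ 37 = 1d
d5 ⊕ 78 = ad
1c ⊕ cf = d3
f8 ⊕ 63 = 9b
2d ⊕ f1 = dc
e3 ⊕ 15 = f6
b1 ⊕ 40 = f1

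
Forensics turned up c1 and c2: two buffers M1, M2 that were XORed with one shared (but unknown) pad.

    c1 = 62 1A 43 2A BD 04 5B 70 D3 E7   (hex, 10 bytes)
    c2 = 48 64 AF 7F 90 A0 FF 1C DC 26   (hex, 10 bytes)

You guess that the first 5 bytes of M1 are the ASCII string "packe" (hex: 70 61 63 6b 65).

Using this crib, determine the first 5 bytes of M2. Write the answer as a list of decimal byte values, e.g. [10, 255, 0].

First, c1 ⊕ c2 = (M1 ⊕ K) ⊕ (M2 ⊕ K) = M1 ⊕ M2, so the key drops out. Then M2 = (M1 ⊕ M2) ⊕ M1 over the first 5 bytes.
byte 0: (62 XOR 48) XOR 70 = 2a XOR 70 = 5a
byte 1: (1a XOR 64) XOR 61 = 7e XOR 61 = 1f
byte 2: (43 XOR af) XOR 63 = ec XOR 63 = 8f
byte 3: (2a XOR 7f) XOR 6b = 55 XOR 6b = 3e
byte 4: (bd XOR 90) XOR 65 = 2d XOR 65 = 48

[90, 31, 143, 62, 72]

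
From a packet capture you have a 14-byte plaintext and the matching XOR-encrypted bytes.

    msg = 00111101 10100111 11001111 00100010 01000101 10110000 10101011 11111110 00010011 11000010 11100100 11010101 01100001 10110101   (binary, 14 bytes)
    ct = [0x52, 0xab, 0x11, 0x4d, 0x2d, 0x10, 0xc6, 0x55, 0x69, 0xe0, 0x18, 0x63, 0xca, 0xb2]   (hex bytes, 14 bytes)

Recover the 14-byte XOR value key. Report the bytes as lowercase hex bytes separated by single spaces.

6f 0c de 6f 68 a0 6d ab 7a 22 fc b6 ab 07

Since ct = msg ⊕ key, XORing both sides with msg gives key = msg ⊕ ct.
byte 0:  61 ^  82 = 111
byte 1: 167 ^ 171 =  12
byte 2: 207 ^  17 = 222
byte 3:  34 ^  77 = 111
byte 4:  69 ^  45 = 104
byte 5: 176 ^  16 = 160
byte 6: 171 ^ 198 = 109
byte 7: 254 ^  85 = 171
byte 8:  19 ^ 105 = 122
byte 9: 194 ^ 224 =  34
byte 10: 228 ^  24 = 252
byte 11: 213 ^  99 = 182
byte 12:  97 ^ 202 = 171
byte 13: 181 ^ 178 =   7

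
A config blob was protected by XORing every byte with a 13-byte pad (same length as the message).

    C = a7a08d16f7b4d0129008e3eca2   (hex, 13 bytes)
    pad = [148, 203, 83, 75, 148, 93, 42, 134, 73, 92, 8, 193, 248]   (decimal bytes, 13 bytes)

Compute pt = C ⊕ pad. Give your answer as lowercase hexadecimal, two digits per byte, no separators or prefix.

336bde5d63e9fa94d954eb2d5a

XOR is its own inverse, so applying the key byte-wise gives the result directly.
167 ⊕ 148 =  51
160 ⊕ 203 = 107
141 ⊕  83 = 222
 22 ⊕  75 =  93
247 ⊕ 148 =  99
180 ⊕  93 = 233
208 ⊕  42 = 250
 18 ⊕ 134 = 148
144 ⊕  73 = 217
  8 ⊕  92 =  84
227 ⊕   8 = 235
236 ⊕ 193 =  45
162 ⊕ 248 =  90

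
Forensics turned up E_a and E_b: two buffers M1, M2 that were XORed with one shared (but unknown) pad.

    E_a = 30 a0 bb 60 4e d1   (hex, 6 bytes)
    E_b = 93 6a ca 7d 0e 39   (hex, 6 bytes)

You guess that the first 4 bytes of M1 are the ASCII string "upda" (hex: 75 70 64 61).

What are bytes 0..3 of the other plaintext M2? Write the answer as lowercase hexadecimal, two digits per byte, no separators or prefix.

First, E_a ⊕ E_b = (M1 ⊕ K) ⊕ (M2 ⊕ K) = M1 ⊕ M2, so the key drops out. Then M2 = (M1 ⊕ M2) ⊕ M1 over the first 4 bytes.
byte 0: (30 xor 93) xor 75 = a3 xor 75 = d6
byte 1: (a0 xor 6a) xor 70 = ca xor 70 = ba
byte 2: (bb xor ca) xor 64 = 71 xor 64 = 15
byte 3: (60 xor 7d) xor 61 = 1d xor 61 = 7c

d6ba157c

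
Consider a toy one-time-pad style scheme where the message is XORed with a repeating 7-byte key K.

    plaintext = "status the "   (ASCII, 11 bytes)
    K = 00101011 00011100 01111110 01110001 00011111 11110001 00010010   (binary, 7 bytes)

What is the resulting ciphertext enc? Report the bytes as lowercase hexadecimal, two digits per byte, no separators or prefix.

The 7-byte key repeats, so the effective keystream is 2b 1c 7e 71 1f f1 12 2b 1c 7e 71.
byte 0: 01110011 XOR 00101011 = 01011000
byte 1: 01110100 XOR 00011100 = 01101000
byte 2: 01100001 XOR 01111110 = 00011111
byte 3: 01110100 XOR 01110001 = 00000101
byte 4: 01110101 XOR 00011111 = 01101010
byte 5: 01110011 XOR 11110001 = 10000010
byte 6: 00100000 XOR 00010010 = 00110010
byte 7: 01110100 XOR 00101011 = 01011111
byte 8: 01101000 XOR 00011100 = 01110100
byte 9: 01100101 XOR 01111110 = 00011011
byte 10: 00100000 XOR 01110001 = 01010001

58681f056a82325f741b51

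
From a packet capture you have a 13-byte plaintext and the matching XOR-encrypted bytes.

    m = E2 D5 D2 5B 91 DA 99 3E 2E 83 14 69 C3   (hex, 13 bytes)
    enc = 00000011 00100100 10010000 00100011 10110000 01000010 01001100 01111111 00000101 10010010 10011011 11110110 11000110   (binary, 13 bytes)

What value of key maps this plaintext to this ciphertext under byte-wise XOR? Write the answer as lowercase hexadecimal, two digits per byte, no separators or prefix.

e1f142782198d5412b118f9f05

Since enc = m ⊕ key, XORing both sides with m gives key = m ⊕ enc.
e2 XOR 03 = e1
d5 XOR 24 = f1
d2 XOR 90 = 42
5b XOR 23 = 78
91 XOR b0 = 21
da XOR 42 = 98
99 XOR 4c = d5
3e XOR 7f = 41
2e XOR 05 = 2b
83 XOR 92 = 11
14 XOR 9b = 8f
69 XOR f6 = 9f
c3 XOR c6 = 05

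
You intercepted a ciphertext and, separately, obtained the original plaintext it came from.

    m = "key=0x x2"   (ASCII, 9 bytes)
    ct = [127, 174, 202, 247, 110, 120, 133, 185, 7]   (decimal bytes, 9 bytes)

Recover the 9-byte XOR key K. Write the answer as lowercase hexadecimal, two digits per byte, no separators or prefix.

14cbb3ca5e00a5c135

Since ct = m ⊕ K, XORing both sides with m gives K = m ⊕ ct.
01101011 XOR 01111111 = 00010100
01100101 XOR 10101110 = 11001011
01111001 XOR 11001010 = 10110011
00111101 XOR 11110111 = 11001010
00110000 XOR 01101110 = 01011110
01111000 XOR 01111000 = 00000000
00100000 XOR 10000101 = 10100101
01111000 XOR 10111001 = 11000001
00110010 XOR 00000111 = 00110101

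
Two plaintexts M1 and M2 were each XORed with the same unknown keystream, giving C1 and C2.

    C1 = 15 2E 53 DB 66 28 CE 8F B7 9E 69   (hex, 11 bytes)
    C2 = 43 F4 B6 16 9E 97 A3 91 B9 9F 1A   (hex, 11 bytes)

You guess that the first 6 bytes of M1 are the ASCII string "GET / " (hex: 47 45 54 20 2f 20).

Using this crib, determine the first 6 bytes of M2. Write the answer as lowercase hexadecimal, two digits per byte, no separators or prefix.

119fb1edd79f

First, C1 ⊕ C2 = (M1 ⊕ K) ⊕ (M2 ⊕ K) = M1 ⊕ M2, so the key drops out. Then M2 = (M1 ⊕ M2) ⊕ M1 over the first 6 bytes.
byte 0: (15 xor 43) xor 47 = 56 xor 47 = 11
byte 1: (2e xor f4) xor 45 = da xor 45 = 9f
byte 2: (53 xor b6) xor 54 = e5 xor 54 = b1
byte 3: (db xor 16) xor 20 = cd xor 20 = ed
byte 4: (66 xor 9e) xor 2f = f8 xor 2f = d7
byte 5: (28 xor 97) xor 20 = bf xor 20 = 9f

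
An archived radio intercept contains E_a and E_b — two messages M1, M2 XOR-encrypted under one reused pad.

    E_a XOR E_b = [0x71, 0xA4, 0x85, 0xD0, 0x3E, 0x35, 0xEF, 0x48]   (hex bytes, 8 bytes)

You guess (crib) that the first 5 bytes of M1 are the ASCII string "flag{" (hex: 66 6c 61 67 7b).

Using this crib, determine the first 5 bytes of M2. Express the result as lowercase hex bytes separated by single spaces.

Since E_a ⊕ E_b = M1 ⊕ M2, XORing with the guessed M1 bytes yields the corresponding M2 bytes: M2 = (E_a ⊕ E_b) ⊕ M1.
71 xor 66 = 17
a4 xor 6c = c8
85 xor 61 = e4
d0 xor 67 = b7
3e xor 7b = 45

17 c8 e4 b7 45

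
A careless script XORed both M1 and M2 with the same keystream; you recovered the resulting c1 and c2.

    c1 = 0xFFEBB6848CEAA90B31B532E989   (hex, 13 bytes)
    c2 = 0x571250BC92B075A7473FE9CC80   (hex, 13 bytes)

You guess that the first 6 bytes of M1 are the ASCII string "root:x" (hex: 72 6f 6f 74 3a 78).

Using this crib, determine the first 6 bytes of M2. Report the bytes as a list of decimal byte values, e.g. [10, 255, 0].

First, c1 ⊕ c2 = (M1 ⊕ K) ⊕ (M2 ⊕ K) = M1 ⊕ M2, so the key drops out. Then M2 = (M1 ⊕ M2) ⊕ M1 over the first 6 bytes.
byte 0: (ff XOR 57) XOR 72 = a8 XOR 72 = da
byte 1: (eb XOR 12) XOR 6f = f9 XOR 6f = 96
byte 2: (b6 XOR 50) XOR 6f = e6 XOR 6f = 89
byte 3: (84 XOR bc) XOR 74 = 38 XOR 74 = 4c
byte 4: (8c XOR 92) XOR 3a = 1e XOR 3a = 24
byte 5: (ea XOR b0) XOR 78 = 5a XOR 78 = 22

[218, 150, 137, 76, 36, 34]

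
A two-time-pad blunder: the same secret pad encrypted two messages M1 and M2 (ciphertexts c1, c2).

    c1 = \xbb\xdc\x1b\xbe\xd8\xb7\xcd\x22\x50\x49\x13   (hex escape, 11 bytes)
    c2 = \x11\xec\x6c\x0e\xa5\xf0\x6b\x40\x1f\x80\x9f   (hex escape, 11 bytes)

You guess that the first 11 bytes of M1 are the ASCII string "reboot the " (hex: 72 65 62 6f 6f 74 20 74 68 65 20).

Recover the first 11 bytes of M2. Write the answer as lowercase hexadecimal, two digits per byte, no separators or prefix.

d85515df1233861627acac

First, c1 ⊕ c2 = (M1 ⊕ K) ⊕ (M2 ⊕ K) = M1 ⊕ M2, so the key drops out. Then M2 = (M1 ⊕ M2) ⊕ M1 over the first 11 bytes.
byte 0: (bb ^ 11) ^ 72 = aa ^ 72 = d8
byte 1: (dc ^ ec) ^ 65 = 30 ^ 65 = 55
byte 2: (1b ^ 6c) ^ 62 = 77 ^ 62 = 15
byte 3: (be ^ 0e) ^ 6f = b0 ^ 6f = df
byte 4: (d8 ^ a5) ^ 6f = 7d ^ 6f = 12
byte 5: (b7 ^ f0) ^ 74 = 47 ^ 74 = 33
byte 6: (cd ^ 6b) ^ 20 = a6 ^ 20 = 86
byte 7: (22 ^ 40) ^ 74 = 62 ^ 74 = 16
byte 8: (50 ^ 1f) ^ 68 = 4f ^ 68 = 27
byte 9: (49 ^ 80) ^ 65 = c9 ^ 65 = ac
byte 10: (13 ^ 9f) ^ 20 = 8c ^ 20 = ac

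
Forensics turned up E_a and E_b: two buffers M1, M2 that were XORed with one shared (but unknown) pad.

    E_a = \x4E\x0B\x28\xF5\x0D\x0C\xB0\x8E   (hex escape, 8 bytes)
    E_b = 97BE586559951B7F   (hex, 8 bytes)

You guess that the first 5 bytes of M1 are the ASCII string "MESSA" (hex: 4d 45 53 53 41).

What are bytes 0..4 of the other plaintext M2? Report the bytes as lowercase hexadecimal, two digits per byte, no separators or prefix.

94f023c315

First, E_a ⊕ E_b = (M1 ⊕ K) ⊕ (M2 ⊕ K) = M1 ⊕ M2, so the key drops out. Then M2 = (M1 ⊕ M2) ⊕ M1 over the first 5 bytes.
byte 0: (4e XOR 97) XOR 4d = d9 XOR 4d = 94
byte 1: (0b XOR be) XOR 45 = b5 XOR 45 = f0
byte 2: (28 XOR 58) XOR 53 = 70 XOR 53 = 23
byte 3: (f5 XOR 65) XOR 53 = 90 XOR 53 = c3
byte 4: (0d XOR 59) XOR 41 = 54 XOR 41 = 15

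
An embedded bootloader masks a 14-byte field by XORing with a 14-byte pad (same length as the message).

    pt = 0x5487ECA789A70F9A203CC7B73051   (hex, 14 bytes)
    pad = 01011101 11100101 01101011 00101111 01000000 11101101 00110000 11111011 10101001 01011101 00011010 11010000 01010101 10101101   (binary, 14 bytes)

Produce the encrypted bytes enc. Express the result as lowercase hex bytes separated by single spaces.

byte 0: 01010100 XOR 01011101 = 00001001
byte 1: 10000111 XOR 11100101 = 01100010
byte 2: 11101100 XOR 01101011 = 10000111
byte 3: 10100111 XOR 00101111 = 10001000
byte 4: 10001001 XOR 01000000 = 11001001
byte 5: 10100111 XOR 11101101 = 01001010
byte 6: 00001111 XOR 00110000 = 00111111
byte 7: 10011010 XOR 11111011 = 01100001
byte 8: 00100000 XOR 10101001 = 10001001
byte 9: 00111100 XOR 01011101 = 01100001
byte 10: 11000111 XOR 00011010 = 11011101
byte 11: 10110111 XOR 11010000 = 01100111
byte 12: 00110000 XOR 01010101 = 01100101
byte 13: 01010001 XOR 10101101 = 11111100

09 62 87 88 c9 4a 3f 61 89 61 dd 67 65 fc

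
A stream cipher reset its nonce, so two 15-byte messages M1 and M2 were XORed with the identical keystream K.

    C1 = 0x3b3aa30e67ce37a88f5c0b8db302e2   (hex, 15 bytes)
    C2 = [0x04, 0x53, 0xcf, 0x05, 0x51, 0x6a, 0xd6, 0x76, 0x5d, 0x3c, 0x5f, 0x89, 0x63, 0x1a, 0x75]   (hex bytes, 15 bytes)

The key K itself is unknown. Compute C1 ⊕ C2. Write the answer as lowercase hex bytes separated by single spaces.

C1 ⊕ C2 = (M1 ⊕ K) ⊕ (M2 ⊕ K) = M1 ⊕ M2 — the shared key cancels under XOR.
byte 0: 3b xor 04 = 3f
byte 1: 3a xor 53 = 69
byte 2: a3 xor cf = 6c
byte 3: 0e xor 05 = 0b
byte 4: 67 xor 51 = 36
byte 5: ce xor 6a = a4
byte 6: 37 xor d6 = e1
byte 7: a8 xor 76 = de
byte 8: 8f xor 5d = d2
byte 9: 5c xor 3c = 60
byte 10: 0b xor 5f = 54
byte 11: 8d xor 89 = 04
byte 12: b3 xor 63 = d0
byte 13: 02 xor 1a = 18
byte 14: e2 xor 75 = 97

3f 69 6c 0b 36 a4 e1 de d2 60 54 04 d0 18 97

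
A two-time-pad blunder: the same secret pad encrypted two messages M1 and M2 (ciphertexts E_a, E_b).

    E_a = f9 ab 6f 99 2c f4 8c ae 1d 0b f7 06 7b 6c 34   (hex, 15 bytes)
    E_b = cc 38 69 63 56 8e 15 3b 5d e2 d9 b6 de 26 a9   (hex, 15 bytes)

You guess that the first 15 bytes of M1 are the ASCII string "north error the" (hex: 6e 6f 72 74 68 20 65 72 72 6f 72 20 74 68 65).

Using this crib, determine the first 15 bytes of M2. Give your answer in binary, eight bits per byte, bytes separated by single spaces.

First, E_a ⊕ E_b = (M1 ⊕ K) ⊕ (M2 ⊕ K) = M1 ⊕ M2, so the key drops out. Then M2 = (M1 ⊕ M2) ⊕ M1 over the first 15 bytes.
byte 0: (f9 xor cc) xor 6e = 35 xor 6e = 5b
byte 1: (ab xor 38) xor 6f = 93 xor 6f = fc
byte 2: (6f xor 69) xor 72 = 06 xor 72 = 74
byte 3: (99 xor 63) xor 74 = fa xor 74 = 8e
byte 4: (2c xor 56) xor 68 = 7a xor 68 = 12
byte 5: (f4 xor 8e) xor 20 = 7a xor 20 = 5a
byte 6: (8c xor 15) xor 65 = 99 xor 65 = fc
byte 7: (ae xor 3b) xor 72 = 95 xor 72 = e7
byte 8: (1d xor 5d) xor 72 = 40 xor 72 = 32
byte 9: (0b xor e2) xor 6f = e9 xor 6f = 86
byte 10: (f7 xor d9) xor 72 = 2e xor 72 = 5c
byte 11: (06 xor b6) xor 20 = b0 xor 20 = 90
byte 12: (7b xor de) xor 74 = a5 xor 74 = d1
byte 13: (6c xor 26) xor 68 = 4a xor 68 = 22
byte 14: (34 xor a9) xor 65 = 9d xor 65 = f8

01011011 11111100 01110100 10001110 00010010 01011010 11111100 11100111 00110010 10000110 01011100 10010000 11010001 00100010 11111000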